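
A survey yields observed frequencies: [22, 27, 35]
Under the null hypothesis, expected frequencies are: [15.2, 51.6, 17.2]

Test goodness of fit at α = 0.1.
Chi-square goodness of fit test:
H₀: observed counts match expected distribution
H₁: observed counts differ from expected distribution
df = k - 1 = 2
χ² = Σ(O - E)²/E
   = (22 - 15.2)²/15.2 + (27 - 51.6)²/51.6 + (35 - 17.2)²/17.2
   = 3.042 + 11.728 + 18.421
   = 33.19
p-value < 0.0001

Since p-value < α = 0.1, we reject H₀.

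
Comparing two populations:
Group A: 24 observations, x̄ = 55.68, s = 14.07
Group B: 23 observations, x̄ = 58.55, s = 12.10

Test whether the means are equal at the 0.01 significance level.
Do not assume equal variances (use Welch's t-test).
Welch's two-sample t-test:
H₀: μ₁ = μ₂
H₁: μ₁ ≠ μ₂
s₁²/n₁ = 14.07²/24 = 8.2485,  s₂²/n₂ = 12.10²/23 = 6.3657
SE = √(s₁²/n₁ + s₂²/n₂) = √(8.2485 + 6.3657) = 3.8229
df (Welch-Satterthwaite) = (s₁²/n₁ + s₂²/n₂)² / [(s₁²/n₁)²/(n₁-1) + (s₂²/n₂)²/(n₂-1)] ≈ 44.49
t = (x̄₁ - x̄₂) / SE = (55.68 - 58.55) / 3.8229 = -2.87 / 3.8229 = -0.751
p-value = 0.4568

Since p-value > α = 0.01, we fail to reject H₀.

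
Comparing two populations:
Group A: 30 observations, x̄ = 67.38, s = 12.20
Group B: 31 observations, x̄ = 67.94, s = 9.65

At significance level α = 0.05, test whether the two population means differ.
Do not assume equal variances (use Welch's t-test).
Welch's two-sample t-test:
H₀: μ₁ = μ₂
H₁: μ₁ ≠ μ₂
s₁²/n₁ = 12.20²/30 = 4.9613,  s₂²/n₂ = 9.65²/31 = 3.0040
SE = √(s₁²/n₁ + s₂²/n₂) = √(4.9613 + 3.0040) = 2.8223
df (Welch-Satterthwaite) = (s₁²/n₁ + s₂²/n₂)² / [(s₁²/n₁)²/(n₁-1) + (s₂²/n₂)²/(n₂-1)] ≈ 55.19
t = (x̄₁ - x̄₂) / SE = (67.38 - 67.94) / 2.8223 = -0.56 / 2.8223 = -0.198
p-value = 0.8434

Since p-value > α = 0.05, we fail to reject H₀.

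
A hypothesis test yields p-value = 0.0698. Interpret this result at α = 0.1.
Since p = 0.0698 < α = 0.1, reject H₀.
There is sufficient evidence to reject the null hypothesis; the result is statistically significant at the 0.1 level.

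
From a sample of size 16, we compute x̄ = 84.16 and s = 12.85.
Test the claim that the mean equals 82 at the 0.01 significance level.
One-sample t-test:
H₀: μ = 82
H₁: μ ≠ 82
df = n - 1 = 15
t = (x̄ - μ₀) / (s/√n) = (84.16 - 82) / (12.85/√16) = 0.672
p-value = 0.5116

Since p-value > α = 0.01, we fail to reject H₀.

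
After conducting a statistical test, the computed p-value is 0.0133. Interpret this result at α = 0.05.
Since p = 0.0133 < α = 0.05, reject H₀.
There is sufficient evidence to reject the null hypothesis; the result is statistically significant at the 0.05 level.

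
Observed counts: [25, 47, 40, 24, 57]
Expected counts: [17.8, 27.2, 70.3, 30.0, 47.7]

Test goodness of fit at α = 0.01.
Chi-square goodness of fit test:
H₀: observed counts match expected distribution
H₁: observed counts differ from expected distribution
df = k - 1 = 4
χ² = Σ(O - E)²/E
   = (25 - 17.8)²/17.8 + (47 - 27.2)²/27.2 + (40 - 70.3)²/70.3 + (24 - 30.0)²/30.0 + (57 - 47.7)²/47.7
   = 2.912 + 14.413 + 13.060 + 1.200 + 1.813
   = 33.40
p-value < 0.0001

Since p-value < α = 0.01, we reject H₀.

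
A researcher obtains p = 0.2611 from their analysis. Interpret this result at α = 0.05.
Since p = 0.2611 > α = 0.05, fail to reject H₀.
There is insufficient evidence to reject the null hypothesis; the result is not statistically significant at the 0.05 level.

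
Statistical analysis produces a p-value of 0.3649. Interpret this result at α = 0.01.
Since p = 0.3649 > α = 0.01, fail to reject H₀.
There is insufficient evidence to reject the null hypothesis; the result is not statistically significant at the 0.01 level.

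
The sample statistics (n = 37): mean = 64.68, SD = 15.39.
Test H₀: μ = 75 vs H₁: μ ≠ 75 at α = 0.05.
One-sample t-test:
H₀: μ = 75
H₁: μ ≠ 75
df = n - 1 = 36
t = (x̄ - μ₀) / (s/√n) = (64.68 - 75) / (15.39/√37) = -4.079
p-value = 0.0002

Since p-value < α = 0.05, we reject H₀.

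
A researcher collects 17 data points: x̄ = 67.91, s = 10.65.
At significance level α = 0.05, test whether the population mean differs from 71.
One-sample t-test:
H₀: μ = 71
H₁: μ ≠ 71
df = n - 1 = 16
t = (x̄ - μ₀) / (s/√n) = (67.91 - 71) / (10.65/√17) = -1.196
p-value = 0.2490

Since p-value > α = 0.05, we fail to reject H₀.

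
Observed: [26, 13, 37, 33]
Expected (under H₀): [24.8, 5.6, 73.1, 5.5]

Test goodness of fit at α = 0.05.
Chi-square goodness of fit test:
H₀: observed counts match expected distribution
H₁: observed counts differ from expected distribution
df = k - 1 = 3
χ² = Σ(O - E)²/E
   = (26 - 24.8)²/24.8 + (13 - 5.6)²/5.6 + (37 - 73.1)²/73.1 + (33 - 5.5)²/5.5
   = 0.058 + 9.779 + 17.828 + 137.500
   = 165.16
p-value < 0.0001

Since p-value < α = 0.05, we reject H₀.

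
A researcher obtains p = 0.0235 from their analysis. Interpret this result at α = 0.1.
Since p = 0.0235 < α = 0.1, reject H₀.
There is sufficient evidence to reject the null hypothesis; the result is statistically significant at the 0.1 level.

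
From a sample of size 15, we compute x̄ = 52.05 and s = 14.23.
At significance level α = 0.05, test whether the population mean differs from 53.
One-sample t-test:
H₀: μ = 53
H₁: μ ≠ 53
df = n - 1 = 14
t = (x̄ - μ₀) / (s/√n) = (52.05 - 53) / (14.23/√15) = -0.259
p-value = 0.7997

Since p-value > α = 0.05, we fail to reject H₀.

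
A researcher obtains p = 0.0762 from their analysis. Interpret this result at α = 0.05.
Since p = 0.0762 > α = 0.05, fail to reject H₀.
There is insufficient evidence to reject the null hypothesis; the result is not statistically significant at the 0.05 level.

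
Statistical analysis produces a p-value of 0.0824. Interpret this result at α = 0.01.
Since p = 0.0824 > α = 0.01, fail to reject H₀.
There is insufficient evidence to reject the null hypothesis; the result is not statistically significant at the 0.01 level.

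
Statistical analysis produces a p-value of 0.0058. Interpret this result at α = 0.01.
Since p = 0.0058 < α = 0.01, reject H₀.
There is sufficient evidence to reject the null hypothesis; the result is statistically significant at the 0.01 level.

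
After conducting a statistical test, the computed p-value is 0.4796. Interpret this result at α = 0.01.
Since p = 0.4796 > α = 0.01, fail to reject H₀.
There is insufficient evidence to reject the null hypothesis; the result is not statistically significant at the 0.01 level.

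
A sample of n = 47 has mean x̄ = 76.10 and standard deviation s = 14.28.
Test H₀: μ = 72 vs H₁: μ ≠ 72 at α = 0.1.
One-sample t-test:
H₀: μ = 72
H₁: μ ≠ 72
df = n - 1 = 46
t = (x̄ - μ₀) / (s/√n) = (76.10 - 72) / (14.28/√47) = 1.968
p-value = 0.0551

Since p-value < α = 0.1, we reject H₀.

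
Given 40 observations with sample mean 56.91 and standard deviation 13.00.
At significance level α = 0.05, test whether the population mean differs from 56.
One-sample t-test:
H₀: μ = 56
H₁: μ ≠ 56
df = n - 1 = 39
t = (x̄ - μ₀) / (s/√n) = (56.91 - 56) / (13.00/√40) = 0.443
p-value = 0.6604

Since p-value > α = 0.05, we fail to reject H₀.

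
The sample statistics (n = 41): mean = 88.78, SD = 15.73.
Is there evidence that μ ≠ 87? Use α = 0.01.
One-sample t-test:
H₀: μ = 87
H₁: μ ≠ 87
df = n - 1 = 40
t = (x̄ - μ₀) / (s/√n) = (88.78 - 87) / (15.73/√41) = 0.725
p-value = 0.4729

Since p-value > α = 0.01, we fail to reject H₀.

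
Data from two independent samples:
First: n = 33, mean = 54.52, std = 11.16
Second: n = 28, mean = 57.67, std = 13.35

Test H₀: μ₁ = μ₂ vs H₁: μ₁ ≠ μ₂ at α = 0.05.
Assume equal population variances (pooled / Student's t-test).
Student's two-sample t-test (equal variances):
H₀: μ₁ = μ₂
H₁: μ₁ ≠ μ₂
df = n₁ + n₂ - 2 = 59
Pooled variance s_p² = [(n₁-1)s₁² + (n₂-1)s₂²] / (n₁ + n₂ - 2) = [(32)(11.16²) + (27)(13.35²)] / 59 = 149.1096
SE = √(s_p²(1/n₁ + 1/n₂)) = √(149.1096 × (1/33 + 1/28)) = 3.1375
t = (x̄₁ - x̄₂) / SE = (54.52 - 57.67) / 3.1375 = -3.15 / 3.1375 = -1.004
p-value = 0.3195

Since p-value > α = 0.05, we fail to reject H₀.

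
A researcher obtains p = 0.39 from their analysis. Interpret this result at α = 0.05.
Since p = 0.39 > α = 0.05, fail to reject H₀.
There is insufficient evidence to reject the null hypothesis; the result is not statistically significant at the 0.05 level.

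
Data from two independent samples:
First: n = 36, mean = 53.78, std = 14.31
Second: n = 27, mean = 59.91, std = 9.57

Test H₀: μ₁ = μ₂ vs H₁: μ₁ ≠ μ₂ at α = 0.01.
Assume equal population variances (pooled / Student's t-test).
Student's two-sample t-test (equal variances):
H₀: μ₁ = μ₂
H₁: μ₁ ≠ μ₂
df = n₁ + n₂ - 2 = 61
Pooled variance s_p² = [(n₁-1)s₁² + (n₂-1)s₂²] / (n₁ + n₂ - 2) = [(35)(14.31²) + (26)(9.57²)] / 61 = 156.5307
SE = √(s_p²(1/n₁ + 1/n₂)) = √(156.5307 × (1/36 + 1/27)) = 3.1852
t = (x̄₁ - x̄₂) / SE = (53.78 - 59.91) / 3.1852 = -6.13 / 3.1852 = -1.925
p-value = 0.0590

Since p-value > α = 0.01, we fail to reject H₀.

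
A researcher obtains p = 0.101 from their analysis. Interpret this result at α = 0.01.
Since p = 0.101 > α = 0.01, fail to reject H₀.
There is insufficient evidence to reject the null hypothesis; the result is not statistically significant at the 0.01 level.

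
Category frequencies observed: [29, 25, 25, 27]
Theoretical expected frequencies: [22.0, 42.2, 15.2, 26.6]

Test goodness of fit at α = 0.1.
Chi-square goodness of fit test:
H₀: observed counts match expected distribution
H₁: observed counts differ from expected distribution
df = k - 1 = 3
χ² = Σ(O - E)²/E
   = (29 - 22.0)²/22.0 + (25 - 42.2)²/42.2 + (25 - 15.2)²/15.2 + (27 - 26.6)²/26.6
   = 2.227 + 7.010 + 6.318 + 0.006
   = 15.56
p-value = 0.0014

Since p-value < α = 0.1, we reject H₀.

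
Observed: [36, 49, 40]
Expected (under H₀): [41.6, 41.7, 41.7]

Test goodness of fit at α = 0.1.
Chi-square goodness of fit test:
H₀: observed counts match expected distribution
H₁: observed counts differ from expected distribution
df = k - 1 = 2
χ² = Σ(O - E)²/E
   = (36 - 41.6)²/41.6 + (49 - 41.7)²/41.7 + (40 - 41.7)²/41.7
   = 0.754 + 1.278 + 0.069
   = 2.10
p-value = 0.3497

Since p-value > α = 0.1, we fail to reject H₀.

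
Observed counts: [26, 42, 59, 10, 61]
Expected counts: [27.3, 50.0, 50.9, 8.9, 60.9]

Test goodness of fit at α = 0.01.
Chi-square goodness of fit test:
H₀: observed counts match expected distribution
H₁: observed counts differ from expected distribution
df = k - 1 = 4
χ² = Σ(O - E)²/E
   = (26 - 27.3)²/27.3 + (42 - 50.0)²/50.0 + (59 - 50.9)²/50.9 + (10 - 8.9)²/8.9 + (61 - 60.9)²/60.9
   = 0.062 + 1.280 + 1.289 + 0.136 + 0.000
   = 2.77
p-value = 0.5975

Since p-value > α = 0.01, we fail to reject H₀.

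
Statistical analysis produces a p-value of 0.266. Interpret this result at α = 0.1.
Since p = 0.266 > α = 0.1, fail to reject H₀.
There is insufficient evidence to reject the null hypothesis; the result is not statistically significant at the 0.1 level.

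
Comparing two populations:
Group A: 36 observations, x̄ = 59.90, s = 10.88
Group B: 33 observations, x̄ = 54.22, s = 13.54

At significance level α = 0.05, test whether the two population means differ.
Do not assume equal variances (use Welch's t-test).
Welch's two-sample t-test:
H₀: μ₁ = μ₂
H₁: μ₁ ≠ μ₂
s₁²/n₁ = 10.88²/36 = 3.2882,  s₂²/n₂ = 13.54²/33 = 5.5555
SE = √(s₁²/n₁ + s₂²/n₂) = √(3.2882 + 5.5555) = 2.9738
df (Welch-Satterthwaite) = (s₁²/n₁ + s₂²/n₂)² / [(s₁²/n₁)²/(n₁-1) + (s₂²/n₂)²/(n₂-1)] ≈ 61.42
t = (x̄₁ - x̄₂) / SE = (59.90 - 54.22) / 2.9738 = 5.68 / 2.9738 = 1.910
p-value = 0.0608

Since p-value > α = 0.05, we fail to reject H₀.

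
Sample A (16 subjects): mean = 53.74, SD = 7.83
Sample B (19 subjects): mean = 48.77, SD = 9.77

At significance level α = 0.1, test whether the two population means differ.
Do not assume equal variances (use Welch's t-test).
Welch's two-sample t-test:
H₀: μ₁ = μ₂
H₁: μ₁ ≠ μ₂
s₁²/n₁ = 7.83²/16 = 3.8318,  s₂²/n₂ = 9.77²/19 = 5.0238
SE = √(s₁²/n₁ + s₂²/n₂) = √(3.8318 + 5.0238) = 2.9758
df (Welch-Satterthwaite) = (s₁²/n₁ + s₂²/n₂)² / [(s₁²/n₁)²/(n₁-1) + (s₂²/n₂)²/(n₂-1)] ≈ 32.94
t = (x̄₁ - x̄₂) / SE = (53.74 - 48.77) / 2.9758 = 4.97 / 2.9758 = 1.670
p-value = 0.1044

Since p-value > α = 0.1, we fail to reject H₀.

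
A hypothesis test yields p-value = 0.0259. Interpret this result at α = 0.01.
Since p = 0.0259 > α = 0.01, fail to reject H₀.
There is insufficient evidence to reject the null hypothesis; the result is not statistically significant at the 0.01 level.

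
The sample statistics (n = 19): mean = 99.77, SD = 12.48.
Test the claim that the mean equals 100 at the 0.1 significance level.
One-sample t-test:
H₀: μ = 100
H₁: μ ≠ 100
df = n - 1 = 18
t = (x̄ - μ₀) / (s/√n) = (99.77 - 100) / (12.48/√19) = -0.080
p-value = 0.9369

Since p-value > α = 0.1, we fail to reject H₀.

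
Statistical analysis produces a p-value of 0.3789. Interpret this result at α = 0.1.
Since p = 0.3789 > α = 0.1, fail to reject H₀.
There is insufficient evidence to reject the null hypothesis; the result is not statistically significant at the 0.1 level.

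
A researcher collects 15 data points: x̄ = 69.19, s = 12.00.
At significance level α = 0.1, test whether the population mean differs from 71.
One-sample t-test:
H₀: μ = 71
H₁: μ ≠ 71
df = n - 1 = 14
t = (x̄ - μ₀) / (s/√n) = (69.19 - 71) / (12.00/√15) = -0.584
p-value = 0.5684

Since p-value > α = 0.1, we fail to reject H₀.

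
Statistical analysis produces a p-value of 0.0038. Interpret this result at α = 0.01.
Since p = 0.0038 < α = 0.01, reject H₀.
There is sufficient evidence to reject the null hypothesis; the result is statistically significant at the 0.01 level.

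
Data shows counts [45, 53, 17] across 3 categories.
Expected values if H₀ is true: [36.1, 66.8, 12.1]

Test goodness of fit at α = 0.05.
Chi-square goodness of fit test:
H₀: observed counts match expected distribution
H₁: observed counts differ from expected distribution
df = k - 1 = 2
χ² = Σ(O - E)²/E
   = (45 - 36.1)²/36.1 + (53 - 66.8)²/66.8 + (17 - 12.1)²/12.1
   = 2.194 + 2.851 + 1.984
   = 7.03
p-value = 0.0298

Since p-value < α = 0.05, we reject H₀.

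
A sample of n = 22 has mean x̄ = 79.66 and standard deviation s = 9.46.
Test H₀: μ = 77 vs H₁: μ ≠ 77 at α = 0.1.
One-sample t-test:
H₀: μ = 77
H₁: μ ≠ 77
df = n - 1 = 21
t = (x̄ - μ₀) / (s/√n) = (79.66 - 77) / (9.46/√22) = 1.319
p-value = 0.2014

Since p-value > α = 0.1, we fail to reject H₀.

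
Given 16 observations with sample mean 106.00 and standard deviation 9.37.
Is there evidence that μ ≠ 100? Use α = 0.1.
One-sample t-test:
H₀: μ = 100
H₁: μ ≠ 100
df = n - 1 = 15
t = (x̄ - μ₀) / (s/√n) = (106.00 - 100) / (9.37/√16) = 2.561
p-value = 0.0217

Since p-value < α = 0.1, we reject H₀.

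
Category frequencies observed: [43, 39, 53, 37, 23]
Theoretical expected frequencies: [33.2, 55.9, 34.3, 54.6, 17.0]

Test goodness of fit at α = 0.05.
Chi-square goodness of fit test:
H₀: observed counts match expected distribution
H₁: observed counts differ from expected distribution
df = k - 1 = 4
χ² = Σ(O - E)²/E
   = (43 - 33.2)²/33.2 + (39 - 55.9)²/55.9 + (53 - 34.3)²/34.3 + (37 - 54.6)²/54.6 + (23 - 17.0)²/17.0
   = 2.893 + 5.109 + 10.195 + 5.673 + 2.118
   = 25.99
p-value < 0.0001

Since p-value < α = 0.05, we reject H₀.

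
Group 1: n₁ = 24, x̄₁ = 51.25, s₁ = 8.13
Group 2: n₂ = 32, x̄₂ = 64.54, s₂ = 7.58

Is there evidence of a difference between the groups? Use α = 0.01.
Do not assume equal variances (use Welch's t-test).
Welch's two-sample t-test:
H₀: μ₁ = μ₂
H₁: μ₁ ≠ μ₂
s₁²/n₁ = 8.13²/24 = 2.7540,  s₂²/n₂ = 7.58²/32 = 1.7955
SE = √(s₁²/n₁ + s₂²/n₂) = √(2.7540 + 1.7955) = 2.1330
df (Welch-Satterthwaite) = (s₁²/n₁ + s₂²/n₂)² / [(s₁²/n₁)²/(n₁-1) + (s₂²/n₂)²/(n₂-1)] ≈ 47.72
t = (x̄₁ - x̄₂) / SE = (51.25 - 64.54) / 2.1330 = -13.29 / 2.1330 = -6.231
p-value < 0.0001

Since p-value < α = 0.01, we reject H₀.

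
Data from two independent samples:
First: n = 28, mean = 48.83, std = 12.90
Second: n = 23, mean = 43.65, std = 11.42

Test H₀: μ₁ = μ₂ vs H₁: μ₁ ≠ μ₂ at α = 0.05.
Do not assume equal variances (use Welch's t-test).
Welch's two-sample t-test:
H₀: μ₁ = μ₂
H₁: μ₁ ≠ μ₂
s₁²/n₁ = 12.90²/28 = 5.9432,  s₂²/n₂ = 11.42²/23 = 5.6703
SE = √(s₁²/n₁ + s₂²/n₂) = √(5.9432 + 5.6703) = 3.4079
df (Welch-Satterthwaite) = (s₁²/n₁ + s₂²/n₂)² / [(s₁²/n₁)²/(n₁-1) + (s₂²/n₂)²/(n₂-1)] ≈ 48.70
t = (x̄₁ - x̄₂) / SE = (48.83 - 43.65) / 3.4079 = 5.18 / 3.4079 = 1.520
p-value = 0.1350

Since p-value > α = 0.05, we fail to reject H₀.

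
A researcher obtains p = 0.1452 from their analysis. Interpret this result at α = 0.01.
Since p = 0.1452 > α = 0.01, fail to reject H₀.
There is insufficient evidence to reject the null hypothesis; the result is not statistically significant at the 0.01 level.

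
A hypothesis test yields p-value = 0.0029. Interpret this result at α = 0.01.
Since p = 0.0029 < α = 0.01, reject H₀.
There is sufficient evidence to reject the null hypothesis; the result is statistically significant at the 0.01 level.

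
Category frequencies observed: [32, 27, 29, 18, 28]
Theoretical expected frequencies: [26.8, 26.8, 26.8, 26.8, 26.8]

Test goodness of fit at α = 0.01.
Chi-square goodness of fit test:
H₀: observed counts match expected distribution
H₁: observed counts differ from expected distribution
df = k - 1 = 4
χ² = Σ(O - E)²/E
   = (32 - 26.8)²/26.8 + (27 - 26.8)²/26.8 + (29 - 26.8)²/26.8 + (18 - 26.8)²/26.8 + (28 - 26.8)²/26.8
   = 1.009 + 0.001 + 0.181 + 2.890 + 0.054
   = 4.13
p-value = 0.3881

Since p-value > α = 0.01, we fail to reject H₀.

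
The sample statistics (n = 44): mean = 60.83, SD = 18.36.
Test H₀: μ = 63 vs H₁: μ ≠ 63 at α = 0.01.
One-sample t-test:
H₀: μ = 63
H₁: μ ≠ 63
df = n - 1 = 43
t = (x̄ - μ₀) / (s/√n) = (60.83 - 63) / (18.36/√44) = -0.784
p-value = 0.4373

Since p-value > α = 0.01, we fail to reject H₀.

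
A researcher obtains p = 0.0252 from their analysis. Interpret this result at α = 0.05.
Since p = 0.0252 < α = 0.05, reject H₀.
There is sufficient evidence to reject the null hypothesis; the result is statistically significant at the 0.05 level.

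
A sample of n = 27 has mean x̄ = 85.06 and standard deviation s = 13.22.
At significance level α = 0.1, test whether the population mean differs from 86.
One-sample t-test:
H₀: μ = 86
H₁: μ ≠ 86
df = n - 1 = 26
t = (x̄ - μ₀) / (s/√n) = (85.06 - 86) / (13.22/√27) = -0.369
p-value = 0.7148

Since p-value > α = 0.1, we fail to reject H₀.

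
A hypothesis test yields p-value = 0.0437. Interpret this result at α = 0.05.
Since p = 0.0437 < α = 0.05, reject H₀.
There is sufficient evidence to reject the null hypothesis; the result is statistically significant at the 0.05 level.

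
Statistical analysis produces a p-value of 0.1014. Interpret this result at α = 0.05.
Since p = 0.1014 > α = 0.05, fail to reject H₀.
There is insufficient evidence to reject the null hypothesis; the result is not statistically significant at the 0.05 level.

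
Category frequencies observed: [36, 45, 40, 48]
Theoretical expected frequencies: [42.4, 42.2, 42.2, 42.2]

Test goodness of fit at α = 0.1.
Chi-square goodness of fit test:
H₀: observed counts match expected distribution
H₁: observed counts differ from expected distribution
df = k - 1 = 3
χ² = Σ(O - E)²/E
   = (36 - 42.4)²/42.4 + (45 - 42.2)²/42.2 + (40 - 42.2)²/42.2 + (48 - 42.2)²/42.2
   = 0.966 + 0.186 + 0.115 + 0.797
   = 2.06
p-value = 0.5593

Since p-value > α = 0.1, we fail to reject H₀.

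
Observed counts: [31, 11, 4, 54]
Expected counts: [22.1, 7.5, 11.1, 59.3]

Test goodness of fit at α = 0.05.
Chi-square goodness of fit test:
H₀: observed counts match expected distribution
H₁: observed counts differ from expected distribution
df = k - 1 = 3
χ² = Σ(O - E)²/E
   = (31 - 22.1)²/22.1 + (11 - 7.5)²/7.5 + (4 - 11.1)²/11.1 + (54 - 59.3)²/59.3
   = 3.584 + 1.633 + 4.541 + 0.474
   = 10.23
p-value = 0.0167

Since p-value < α = 0.05, we reject H₀.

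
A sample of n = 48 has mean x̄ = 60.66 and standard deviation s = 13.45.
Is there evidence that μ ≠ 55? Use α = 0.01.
One-sample t-test:
H₀: μ = 55
H₁: μ ≠ 55
df = n - 1 = 47
t = (x̄ - μ₀) / (s/√n) = (60.66 - 55) / (13.45/√48) = 2.916
p-value = 0.0054

Since p-value < α = 0.01, we reject H₀.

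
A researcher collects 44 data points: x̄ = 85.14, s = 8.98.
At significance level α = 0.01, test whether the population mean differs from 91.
One-sample t-test:
H₀: μ = 91
H₁: μ ≠ 91
df = n - 1 = 43
t = (x̄ - μ₀) / (s/√n) = (85.14 - 91) / (8.98/√44) = -4.329
p-value = 0.0001

Since p-value < α = 0.01, we reject H₀.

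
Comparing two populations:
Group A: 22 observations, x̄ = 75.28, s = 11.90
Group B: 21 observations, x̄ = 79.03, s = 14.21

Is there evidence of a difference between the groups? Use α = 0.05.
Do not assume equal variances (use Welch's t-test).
Welch's two-sample t-test:
H₀: μ₁ = μ₂
H₁: μ₁ ≠ μ₂
s₁²/n₁ = 11.90²/22 = 6.4368,  s₂²/n₂ = 14.21²/21 = 9.6154
SE = √(s₁²/n₁ + s₂²/n₂) = √(6.4368 + 9.6154) = 4.0065
df (Welch-Satterthwaite) = (s₁²/n₁ + s₂²/n₂)² / [(s₁²/n₁)²/(n₁-1) + (s₂²/n₂)²/(n₂-1)] ≈ 39.07
t = (x̄₁ - x̄₂) / SE = (75.28 - 79.03) / 4.0065 = -3.75 / 4.0065 = -0.936
p-value = 0.3550

Since p-value > α = 0.05, we fail to reject H₀.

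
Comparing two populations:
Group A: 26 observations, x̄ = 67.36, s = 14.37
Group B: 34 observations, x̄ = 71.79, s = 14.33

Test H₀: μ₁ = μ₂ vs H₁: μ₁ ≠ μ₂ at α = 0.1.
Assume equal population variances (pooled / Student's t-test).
Student's two-sample t-test (equal variances):
H₀: μ₁ = μ₂
H₁: μ₁ ≠ μ₂
df = n₁ + n₂ - 2 = 58
Pooled variance s_p² = [(n₁-1)s₁² + (n₂-1)s₂²] / (n₁ + n₂ - 2) = [(25)(14.37²) + (33)(14.33²)] / 58 = 205.8437
SE = √(s_p²(1/n₁ + 1/n₂)) = √(205.8437 × (1/26 + 1/34)) = 3.7378
t = (x̄₁ - x̄₂) / SE = (67.36 - 71.79) / 3.7378 = -4.43 / 3.7378 = -1.185
p-value = 0.2408

Since p-value > α = 0.1, we fail to reject H₀.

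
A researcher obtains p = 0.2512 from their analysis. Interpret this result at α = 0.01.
Since p = 0.2512 > α = 0.01, fail to reject H₀.
There is insufficient evidence to reject the null hypothesis; the result is not statistically significant at the 0.01 level.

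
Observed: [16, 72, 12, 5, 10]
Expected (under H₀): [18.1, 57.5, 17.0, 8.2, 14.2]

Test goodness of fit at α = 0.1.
Chi-square goodness of fit test:
H₀: observed counts match expected distribution
H₁: observed counts differ from expected distribution
df = k - 1 = 4
χ² = Σ(O - E)²/E
   = (16 - 18.1)²/18.1 + (72 - 57.5)²/57.5 + (12 - 17.0)²/17.0 + (5 - 8.2)²/8.2 + (10 - 14.2)²/14.2
   = 0.244 + 3.657 + 1.471 + 1.249 + 1.242
   = 7.86
p-value = 0.0968

Since p-value < α = 0.1, we reject H₀.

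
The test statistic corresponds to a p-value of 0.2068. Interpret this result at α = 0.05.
Since p = 0.2068 > α = 0.05, fail to reject H₀.
There is insufficient evidence to reject the null hypothesis; the result is not statistically significant at the 0.05 level.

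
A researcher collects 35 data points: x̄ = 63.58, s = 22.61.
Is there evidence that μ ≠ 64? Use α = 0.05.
One-sample t-test:
H₀: μ = 64
H₁: μ ≠ 64
df = n - 1 = 34
t = (x̄ - μ₀) / (s/√n) = (63.58 - 64) / (22.61/√35) = -0.110
p-value = 0.9131

Since p-value > α = 0.05, we fail to reject H₀.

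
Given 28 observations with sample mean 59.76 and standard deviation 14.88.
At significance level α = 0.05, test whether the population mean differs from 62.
One-sample t-test:
H₀: μ = 62
H₁: μ ≠ 62
df = n - 1 = 27
t = (x̄ - μ₀) / (s/√n) = (59.76 - 62) / (14.88/√28) = -0.797
p-value = 0.4326

Since p-value > α = 0.05, we fail to reject H₀.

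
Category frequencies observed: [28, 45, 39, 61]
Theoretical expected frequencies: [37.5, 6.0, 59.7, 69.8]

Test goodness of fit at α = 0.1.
Chi-square goodness of fit test:
H₀: observed counts match expected distribution
H₁: observed counts differ from expected distribution
df = k - 1 = 3
χ² = Σ(O - E)²/E
   = (28 - 37.5)²/37.5 + (45 - 6.0)²/6.0 + (39 - 59.7)²/59.7 + (61 - 69.8)²/69.8
   = 2.407 + 253.500 + 7.177 + 1.109
   = 264.19
p-value < 0.0001

Since p-value < α = 0.1, we reject H₀.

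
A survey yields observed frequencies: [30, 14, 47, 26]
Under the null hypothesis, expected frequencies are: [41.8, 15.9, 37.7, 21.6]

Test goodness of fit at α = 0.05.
Chi-square goodness of fit test:
H₀: observed counts match expected distribution
H₁: observed counts differ from expected distribution
df = k - 1 = 3
χ² = Σ(O - E)²/E
   = (30 - 41.8)²/41.8 + (14 - 15.9)²/15.9 + (47 - 37.7)²/37.7 + (26 - 21.6)²/21.6
   = 3.331 + 0.227 + 2.294 + 0.896
   = 6.75
p-value = 0.0804

Since p-value > α = 0.05, we fail to reject H₀.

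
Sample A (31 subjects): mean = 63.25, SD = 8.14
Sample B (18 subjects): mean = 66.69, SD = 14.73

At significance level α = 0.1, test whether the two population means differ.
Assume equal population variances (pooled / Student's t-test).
Student's two-sample t-test (equal variances):
H₀: μ₁ = μ₂
H₁: μ₁ ≠ μ₂
df = n₁ + n₂ - 2 = 47
Pooled variance s_p² = [(n₁-1)s₁² + (n₂-1)s₂²] / (n₁ + n₂ - 2) = [(30)(8.14²) + (17)(14.73²)] / 47 = 120.7729
SE = √(s_p²(1/n₁ + 1/n₂)) = √(120.7729 × (1/31 + 1/18)) = 3.2566
t = (x̄₁ - x̄₂) / SE = (63.25 - 66.69) / 3.2566 = -3.44 / 3.2566 = -1.056
p-value = 0.2962

Since p-value > α = 0.1, we fail to reject H₀.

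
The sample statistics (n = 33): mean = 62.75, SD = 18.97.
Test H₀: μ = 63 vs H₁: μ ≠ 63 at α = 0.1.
One-sample t-test:
H₀: μ = 63
H₁: μ ≠ 63
df = n - 1 = 32
t = (x̄ - μ₀) / (s/√n) = (62.75 - 63) / (18.97/√33) = -0.076
p-value = 0.9401

Since p-value > α = 0.1, we fail to reject H₀.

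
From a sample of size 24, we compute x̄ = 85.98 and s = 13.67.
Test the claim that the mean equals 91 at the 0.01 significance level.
One-sample t-test:
H₀: μ = 91
H₁: μ ≠ 91
df = n - 1 = 23
t = (x̄ - μ₀) / (s/√n) = (85.98 - 91) / (13.67/√24) = -1.799
p-value = 0.0851

Since p-value > α = 0.01, we fail to reject H₀.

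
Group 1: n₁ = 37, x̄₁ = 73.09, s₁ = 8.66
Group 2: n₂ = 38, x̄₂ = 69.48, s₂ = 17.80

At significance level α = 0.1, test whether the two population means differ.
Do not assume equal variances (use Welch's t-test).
Welch's two-sample t-test:
H₀: μ₁ = μ₂
H₁: μ₁ ≠ μ₂
s₁²/n₁ = 8.66²/37 = 2.0269,  s₂²/n₂ = 17.80²/38 = 8.3379
SE = √(s₁²/n₁ + s₂²/n₂) = √(2.0269 + 8.3379) = 3.2194
df (Welch-Satterthwaite) = (s₁²/n₁ + s₂²/n₂)² / [(s₁²/n₁)²/(n₁-1) + (s₂²/n₂)²/(n₂-1)] ≈ 53.90
t = (x̄₁ - x̄₂) / SE = (73.09 - 69.48) / 3.2194 = 3.61 / 3.2194 = 1.121
p-value = 0.2671

Since p-value > α = 0.1, we fail to reject H₀.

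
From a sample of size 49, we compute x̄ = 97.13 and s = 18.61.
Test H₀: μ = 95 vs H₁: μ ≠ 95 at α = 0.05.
One-sample t-test:
H₀: μ = 95
H₁: μ ≠ 95
df = n - 1 = 48
t = (x̄ - μ₀) / (s/√n) = (97.13 - 95) / (18.61/√49) = 0.801
p-value = 0.4270

Since p-value > α = 0.05, we fail to reject H₀.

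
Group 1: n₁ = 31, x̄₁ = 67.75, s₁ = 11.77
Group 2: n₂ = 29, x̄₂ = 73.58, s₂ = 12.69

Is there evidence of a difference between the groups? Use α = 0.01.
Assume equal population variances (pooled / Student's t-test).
Student's two-sample t-test (equal variances):
H₀: μ₁ = μ₂
H₁: μ₁ ≠ μ₂
df = n₁ + n₂ - 2 = 58
Pooled variance s_p² = [(n₁-1)s₁² + (n₂-1)s₂²] / (n₁ + n₂ - 2) = [(30)(11.77²) + (28)(12.69²)] / 58 = 149.3965
SE = √(s_p²(1/n₁ + 1/n₂)) = √(149.3965 × (1/31 + 1/29)) = 3.1577
t = (x̄₁ - x̄₂) / SE = (67.75 - 73.58) / 3.1577 = -5.83 / 3.1577 = -1.846
p-value = 0.0700

Since p-value > α = 0.01, we fail to reject H₀.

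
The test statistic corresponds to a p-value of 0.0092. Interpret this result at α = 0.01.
Since p = 0.0092 < α = 0.01, reject H₀.
There is sufficient evidence to reject the null hypothesis; the result is statistically significant at the 0.01 level.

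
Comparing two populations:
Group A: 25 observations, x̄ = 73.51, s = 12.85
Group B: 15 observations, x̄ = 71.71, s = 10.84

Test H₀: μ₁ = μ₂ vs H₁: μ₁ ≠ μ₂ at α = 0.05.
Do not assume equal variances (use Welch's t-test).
Welch's two-sample t-test:
H₀: μ₁ = μ₂
H₁: μ₁ ≠ μ₂
s₁²/n₁ = 12.85²/25 = 6.6049,  s₂²/n₂ = 10.84²/15 = 7.8337
SE = √(s₁²/n₁ + s₂²/n₂) = √(6.6049 + 7.8337) = 3.7998
df (Welch-Satterthwaite) = (s₁²/n₁ + s₂²/n₂)² / [(s₁²/n₁)²/(n₁-1) + (s₂²/n₂)²/(n₂-1)] ≈ 33.62
t = (x̄₁ - x̄₂) / SE = (73.51 - 71.71) / 3.7998 = 1.80 / 3.7998 = 0.474
p-value = 0.6388

Since p-value > α = 0.05, we fail to reject H₀.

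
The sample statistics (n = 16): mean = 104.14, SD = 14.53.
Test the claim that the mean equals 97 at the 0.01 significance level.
One-sample t-test:
H₀: μ = 97
H₁: μ ≠ 97
df = n - 1 = 15
t = (x̄ - μ₀) / (s/√n) = (104.14 - 97) / (14.53/√16) = 1.966
p-value = 0.0681

Since p-value > α = 0.01, we fail to reject H₀.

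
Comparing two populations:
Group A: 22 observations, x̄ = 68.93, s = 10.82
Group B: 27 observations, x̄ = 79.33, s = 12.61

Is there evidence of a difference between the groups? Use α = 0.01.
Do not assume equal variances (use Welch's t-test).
Welch's two-sample t-test:
H₀: μ₁ = μ₂
H₁: μ₁ ≠ μ₂
s₁²/n₁ = 10.82²/22 = 5.3215,  s₂²/n₂ = 12.61²/27 = 5.8893
SE = √(s₁²/n₁ + s₂²/n₂) = √(5.3215 + 5.8893) = 3.3483
df (Welch-Satterthwaite) = (s₁²/n₁ + s₂²/n₂)² / [(s₁²/n₁)²/(n₁-1) + (s₂²/n₂)²/(n₂-1)] ≈ 46.85
t = (x̄₁ - x̄₂) / SE = (68.93 - 79.33) / 3.3483 = -10.40 / 3.3483 = -3.106
p-value = 0.0032

Since p-value < α = 0.01, we reject H₀.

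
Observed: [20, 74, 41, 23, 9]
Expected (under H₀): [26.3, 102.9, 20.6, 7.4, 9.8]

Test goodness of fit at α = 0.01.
Chi-square goodness of fit test:
H₀: observed counts match expected distribution
H₁: observed counts differ from expected distribution
df = k - 1 = 4
χ² = Σ(O - E)²/E
   = (20 - 26.3)²/26.3 + (74 - 102.9)²/102.9 + (41 - 20.6)²/20.6 + (23 - 7.4)²/7.4 + (9 - 9.8)²/9.8
   = 1.509 + 8.117 + 20.202 + 32.886 + 0.065
   = 62.78
p-value < 0.0001

Since p-value < α = 0.01, we reject H₀.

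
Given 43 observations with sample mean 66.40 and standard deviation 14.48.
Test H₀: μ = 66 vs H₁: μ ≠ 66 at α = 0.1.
One-sample t-test:
H₀: μ = 66
H₁: μ ≠ 66
df = n - 1 = 42
t = (x̄ - μ₀) / (s/√n) = (66.40 - 66) / (14.48/√43) = 0.181
p-value = 0.8571

Since p-value > α = 0.1, we fail to reject H₀.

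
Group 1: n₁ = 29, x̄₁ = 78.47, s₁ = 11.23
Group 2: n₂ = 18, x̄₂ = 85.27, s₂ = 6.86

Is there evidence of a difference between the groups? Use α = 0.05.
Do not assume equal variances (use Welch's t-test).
Welch's two-sample t-test:
H₀: μ₁ = μ₂
H₁: μ₁ ≠ μ₂
s₁²/n₁ = 11.23²/29 = 4.3487,  s₂²/n₂ = 6.86²/18 = 2.6144
SE = √(s₁²/n₁ + s₂²/n₂) = √(4.3487 + 2.6144) = 2.6388
df (Welch-Satterthwaite) = (s₁²/n₁ + s₂²/n₂)² / [(s₁²/n₁)²/(n₁-1) + (s₂²/n₂)²/(n₂-1)] ≈ 45.00
t = (x̄₁ - x̄₂) / SE = (78.47 - 85.27) / 2.6388 = -6.80 / 2.6388 = -2.577
p-value = 0.0133

Since p-value < α = 0.05, we reject H₀.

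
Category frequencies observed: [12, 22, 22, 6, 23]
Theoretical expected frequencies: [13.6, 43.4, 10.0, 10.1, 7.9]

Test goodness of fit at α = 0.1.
Chi-square goodness of fit test:
H₀: observed counts match expected distribution
H₁: observed counts differ from expected distribution
df = k - 1 = 4
χ² = Σ(O - E)²/E
   = (12 - 13.6)²/13.6 + (22 - 43.4)²/43.4 + (22 - 10.0)²/10.0 + (6 - 10.1)²/10.1 + (23 - 7.9)²/7.9
   = 0.188 + 10.552 + 14.400 + 1.664 + 28.862
   = 55.67
p-value < 0.0001

Since p-value < α = 0.1, we reject H₀.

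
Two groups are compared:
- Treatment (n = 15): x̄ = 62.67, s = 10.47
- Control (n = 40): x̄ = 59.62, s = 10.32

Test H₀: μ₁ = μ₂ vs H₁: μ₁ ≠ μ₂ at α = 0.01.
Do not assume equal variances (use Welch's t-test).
Welch's two-sample t-test:
H₀: μ₁ = μ₂
H₁: μ₁ ≠ μ₂
s₁²/n₁ = 10.47²/15 = 7.3081,  s₂²/n₂ = 10.32²/40 = 2.6626
SE = √(s₁²/n₁ + s₂²/n₂) = √(7.3081 + 2.6626) = 3.1576
df (Welch-Satterthwaite) = (s₁²/n₁ + s₂²/n₂)² / [(s₁²/n₁)²/(n₁-1) + (s₂²/n₂)²/(n₂-1)] ≈ 24.87
t = (x̄₁ - x̄₂) / SE = (62.67 - 59.62) / 3.1576 = 3.05 / 3.1576 = 0.966
p-value = 0.3434

Since p-value > α = 0.01, we fail to reject H₀.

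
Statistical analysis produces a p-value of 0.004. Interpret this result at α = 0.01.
Since p = 0.004 < α = 0.01, reject H₀.
There is sufficient evidence to reject the null hypothesis; the result is statistically significant at the 0.01 level.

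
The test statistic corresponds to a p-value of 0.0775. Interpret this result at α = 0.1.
Since p = 0.0775 < α = 0.1, reject H₀.
There is sufficient evidence to reject the null hypothesis; the result is statistically significant at the 0.1 level.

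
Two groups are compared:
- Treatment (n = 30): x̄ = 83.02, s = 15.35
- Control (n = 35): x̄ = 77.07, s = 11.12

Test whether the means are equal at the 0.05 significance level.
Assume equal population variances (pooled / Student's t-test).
Student's two-sample t-test (equal variances):
H₀: μ₁ = μ₂
H₁: μ₁ ≠ μ₂
df = n₁ + n₂ - 2 = 63
Pooled variance s_p² = [(n₁-1)s₁² + (n₂-1)s₂²] / (n₁ + n₂ - 2) = [(29)(15.35²) + (34)(11.12²)] / 63 = 175.1953
SE = √(s_p²(1/n₁ + 1/n₂)) = √(175.1953 × (1/30 + 1/35)) = 3.2932
t = (x̄₁ - x̄₂) / SE = (83.02 - 77.07) / 3.2932 = 5.95 / 3.2932 = 1.807
p-value = 0.0756

Since p-value > α = 0.05, we fail to reject H₀.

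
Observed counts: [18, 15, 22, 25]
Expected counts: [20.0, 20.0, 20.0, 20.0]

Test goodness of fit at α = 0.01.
Chi-square goodness of fit test:
H₀: observed counts match expected distribution
H₁: observed counts differ from expected distribution
df = k - 1 = 3
χ² = Σ(O - E)²/E
   = (18 - 20.0)²/20.0 + (15 - 20.0)²/20.0 + (22 - 20.0)²/20.0 + (25 - 20.0)²/20.0
   = 0.200 + 1.250 + 0.200 + 1.250
   = 2.90
p-value = 0.4073

Since p-value > α = 0.01, we fail to reject H₀.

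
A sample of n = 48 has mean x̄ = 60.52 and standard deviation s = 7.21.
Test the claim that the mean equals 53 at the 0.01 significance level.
One-sample t-test:
H₀: μ = 53
H₁: μ ≠ 53
df = n - 1 = 47
t = (x̄ - μ₀) / (s/√n) = (60.52 - 53) / (7.21/√48) = 7.226
p-value < 0.0001

Since p-value < α = 0.01, we reject H₀.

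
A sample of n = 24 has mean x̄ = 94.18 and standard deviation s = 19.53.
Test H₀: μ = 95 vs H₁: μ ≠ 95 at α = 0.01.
One-sample t-test:
H₀: μ = 95
H₁: μ ≠ 95
df = n - 1 = 23
t = (x̄ - μ₀) / (s/√n) = (94.18 - 95) / (19.53/√24) = -0.206
p-value = 0.8388

Since p-value > α = 0.01, we fail to reject H₀.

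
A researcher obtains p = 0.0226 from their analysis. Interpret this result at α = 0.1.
Since p = 0.0226 < α = 0.1, reject H₀.
There is sufficient evidence to reject the null hypothesis; the result is statistically significant at the 0.1 level.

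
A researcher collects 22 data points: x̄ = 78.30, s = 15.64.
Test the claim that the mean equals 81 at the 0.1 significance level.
One-sample t-test:
H₀: μ = 81
H₁: μ ≠ 81
df = n - 1 = 21
t = (x̄ - μ₀) / (s/√n) = (78.30 - 81) / (15.64/√22) = -0.810
p-value = 0.4272

Since p-value > α = 0.1, we fail to reject H₀.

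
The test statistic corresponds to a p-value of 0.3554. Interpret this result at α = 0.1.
Since p = 0.3554 > α = 0.1, fail to reject H₀.
There is insufficient evidence to reject the null hypothesis; the result is not statistically significant at the 0.1 level.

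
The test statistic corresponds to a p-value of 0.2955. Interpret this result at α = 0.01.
Since p = 0.2955 > α = 0.01, fail to reject H₀.
There is insufficient evidence to reject the null hypothesis; the result is not statistically significant at the 0.01 level.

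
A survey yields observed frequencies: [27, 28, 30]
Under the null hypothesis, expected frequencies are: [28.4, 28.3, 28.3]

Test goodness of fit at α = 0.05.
Chi-square goodness of fit test:
H₀: observed counts match expected distribution
H₁: observed counts differ from expected distribution
df = k - 1 = 2
χ² = Σ(O - E)²/E
   = (27 - 28.4)²/28.4 + (28 - 28.3)²/28.3 + (30 - 28.3)²/28.3
   = 0.069 + 0.003 + 0.102
   = 0.17
p-value = 0.9165

Since p-value > α = 0.05, we fail to reject H₀.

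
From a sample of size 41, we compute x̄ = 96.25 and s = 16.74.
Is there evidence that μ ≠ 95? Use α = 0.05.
One-sample t-test:
H₀: μ = 95
H₁: μ ≠ 95
df = n - 1 = 40
t = (x̄ - μ₀) / (s/√n) = (96.25 - 95) / (16.74/√41) = 0.478
p-value = 0.6352

Since p-value > α = 0.05, we fail to reject H₀.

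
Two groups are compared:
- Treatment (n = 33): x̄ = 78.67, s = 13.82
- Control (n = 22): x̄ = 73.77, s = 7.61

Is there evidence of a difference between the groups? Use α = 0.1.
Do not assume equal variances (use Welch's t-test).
Welch's two-sample t-test:
H₀: μ₁ = μ₂
H₁: μ₁ ≠ μ₂
s₁²/n₁ = 13.82²/33 = 5.7876,  s₂²/n₂ = 7.61²/22 = 2.6324
SE = √(s₁²/n₁ + s₂²/n₂) = √(5.7876 + 2.6324) = 2.9017
df (Welch-Satterthwaite) = (s₁²/n₁ + s₂²/n₂)² / [(s₁²/n₁)²/(n₁-1) + (s₂²/n₂)²/(n₂-1)] ≈ 51.50
t = (x̄₁ - x̄₂) / SE = (78.67 - 73.77) / 2.9017 = 4.90 / 2.9017 = 1.689
p-value = 0.0973

Since p-value < α = 0.1, we reject H₀.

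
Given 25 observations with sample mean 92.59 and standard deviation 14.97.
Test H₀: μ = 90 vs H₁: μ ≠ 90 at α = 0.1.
One-sample t-test:
H₀: μ = 90
H₁: μ ≠ 90
df = n - 1 = 24
t = (x̄ - μ₀) / (s/√n) = (92.59 - 90) / (14.97/√25) = 0.865
p-value = 0.3956

Since p-value > α = 0.1, we fail to reject H₀.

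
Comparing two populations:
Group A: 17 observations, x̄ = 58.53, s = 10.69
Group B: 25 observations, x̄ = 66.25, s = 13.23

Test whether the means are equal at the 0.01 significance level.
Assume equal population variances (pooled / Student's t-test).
Student's two-sample t-test (equal variances):
H₀: μ₁ = μ₂
H₁: μ₁ ≠ μ₂
df = n₁ + n₂ - 2 = 40
Pooled variance s_p² = [(n₁-1)s₁² + (n₂-1)s₂²] / (n₁ + n₂ - 2) = [(16)(10.69²) + (24)(13.23²)] / 40 = 150.7302
SE = √(s_p²(1/n₁ + 1/n₂)) = √(150.7302 × (1/17 + 1/25)) = 3.8595
t = (x̄₁ - x̄₂) / SE = (58.53 - 66.25) / 3.8595 = -7.72 / 3.8595 = -2.000
p-value = 0.0523

Since p-value > α = 0.01, we fail to reject H₀.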